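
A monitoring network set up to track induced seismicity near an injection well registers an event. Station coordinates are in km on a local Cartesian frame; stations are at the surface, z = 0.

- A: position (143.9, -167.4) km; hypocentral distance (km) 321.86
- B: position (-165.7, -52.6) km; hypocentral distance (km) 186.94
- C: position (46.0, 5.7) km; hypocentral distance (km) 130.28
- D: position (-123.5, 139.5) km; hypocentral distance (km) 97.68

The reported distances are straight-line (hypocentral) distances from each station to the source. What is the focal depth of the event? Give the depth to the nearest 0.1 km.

Each station gives a sphere (x−x_i)² + (y−y_i)² + z² = d_i² (stations at z=0).
Subtracting the A sphere from B and C: z² cancels, leaving linear equations in x and y:
-619.2 x + 229.6 y = 50140.58
-195.8 x + 346.2 y = 40039.50
Solving: x ≈ -48.200, y ≈ 88.394 km (keep extra digits for the depth step; rounded: -48.2, 88.4).
Then from the A sphere: z² = 321.86² − (x − 143.9)² − (y + 167.4)² with x = -48.200, y = 88.394, so z ≈ 35.509 ≈ 35.5 km.

z ≈ 35.5 km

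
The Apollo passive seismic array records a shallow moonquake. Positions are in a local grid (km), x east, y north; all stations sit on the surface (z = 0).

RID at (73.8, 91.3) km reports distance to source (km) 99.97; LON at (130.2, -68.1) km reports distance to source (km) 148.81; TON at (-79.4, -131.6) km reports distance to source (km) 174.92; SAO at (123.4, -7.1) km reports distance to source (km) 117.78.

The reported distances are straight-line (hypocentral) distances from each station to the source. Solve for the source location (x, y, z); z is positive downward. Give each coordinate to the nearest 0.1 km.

(10.1, 17.2, 21.1)

Each station gives a sphere (x−x_i)² + (y−y_i)² + z² = d_i² (stations at z=0).
Subtracting the RID sphere from LON and TON: z² cancels, leaving linear equations in x and y:
112.8 x − 318.8 y = -4342.90
-306.4 x − 445.8 y = -10762.22
Solving: x ≈ 10.103, y ≈ 17.197 km (keep extra digits for the depth step; rounded: 10.1, 17.2).
Then from the RID sphere: z² = 99.97² − (x − 73.8)² − (y − 91.3)² with x = 10.103, y = 17.197, so z ≈ 21.105 ≈ 21.1 km.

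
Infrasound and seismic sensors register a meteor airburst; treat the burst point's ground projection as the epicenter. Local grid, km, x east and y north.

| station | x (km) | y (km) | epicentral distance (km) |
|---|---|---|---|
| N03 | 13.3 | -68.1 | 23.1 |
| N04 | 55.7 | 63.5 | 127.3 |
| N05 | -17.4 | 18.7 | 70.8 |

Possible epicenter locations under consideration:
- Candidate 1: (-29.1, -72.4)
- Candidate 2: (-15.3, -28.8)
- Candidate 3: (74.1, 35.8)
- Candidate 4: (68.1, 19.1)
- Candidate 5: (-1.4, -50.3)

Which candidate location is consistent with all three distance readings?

For each candidate, compare |candidate − station| to the reported distance:
Candidate 1: residuals N03 19.5, N04 32.9, N05 21.0 → max 32.9 km
Candidate 2: residuals N03 25.5, N04 10.9, N05 23.3 → max 25.5 km
Candidate 3: residuals N03 97.3, N04 94.0, N05 22.3 → max 97.3 km
Candidate 4: residuals N03 79.9, N04 81.2, N05 14.7 → max 81.2 km
Candidate 5: residuals N03 0.0, N04 0.0, N05 0.0 → max 0.0 km
Only Candidate 5 has all residuals ≈ 0.

Candidate 5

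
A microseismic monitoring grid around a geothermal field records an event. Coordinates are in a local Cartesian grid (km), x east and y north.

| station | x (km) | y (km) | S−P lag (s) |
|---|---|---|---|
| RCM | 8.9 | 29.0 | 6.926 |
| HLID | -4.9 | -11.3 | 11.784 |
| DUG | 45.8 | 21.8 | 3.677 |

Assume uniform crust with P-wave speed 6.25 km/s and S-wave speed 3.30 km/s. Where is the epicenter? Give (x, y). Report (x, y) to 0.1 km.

54.2 km east, 46.1 km north

Distance from S−P lag: d = Δt · v_P v_S / (v_P − v_S) = Δt · (6.25·3.30)/(6.25−3.30) ≈ 6.9915·Δt.
So d_RCM = 48.42, d_HLID = 82.39, d_DUG = 25.71 km.
Circle about each station: (x − 8.9)² + (y − 29.0)² = 48.42²; (x + 4.9)² + (y + 11.3)² = 82.39²; (x − 45.8)² + (y − 21.8)² = 25.71².
Subtracting the RCM equation from the HLID and DUG equations removes the quadratic terms:
-27.6 x − 80.6 y = -5212.13
73.8 x − 14.4 y = 3336.16
Solving the 2×2 system: x ≈ 54.2, y ≈ 46.1 km.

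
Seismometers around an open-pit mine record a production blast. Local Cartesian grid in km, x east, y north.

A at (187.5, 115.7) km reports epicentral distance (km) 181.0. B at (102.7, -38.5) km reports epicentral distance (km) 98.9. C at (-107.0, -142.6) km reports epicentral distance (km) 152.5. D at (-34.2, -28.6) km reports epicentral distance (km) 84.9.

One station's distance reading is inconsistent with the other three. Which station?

Solve using three stations at a time. Using A, B, D (subtract circle equations pairwise → linear system) gives (x, y) ≈ (29.3, 27.8).
Distances from that point to each station vs reported:
  A: calculated 181.0 vs reported 181.0 → residual 0.0 km
  B: calculated 98.9 vs reported 98.9 → residual 0.0 km
  C: calculated 218.2 vs reported 152.5 → residual 65.7 km
  D: calculated 84.9 vs reported 84.9 → residual 0.0 km
A, B, D are mutually consistent (residuals ≈ 0); C is off by 65.7 km.

C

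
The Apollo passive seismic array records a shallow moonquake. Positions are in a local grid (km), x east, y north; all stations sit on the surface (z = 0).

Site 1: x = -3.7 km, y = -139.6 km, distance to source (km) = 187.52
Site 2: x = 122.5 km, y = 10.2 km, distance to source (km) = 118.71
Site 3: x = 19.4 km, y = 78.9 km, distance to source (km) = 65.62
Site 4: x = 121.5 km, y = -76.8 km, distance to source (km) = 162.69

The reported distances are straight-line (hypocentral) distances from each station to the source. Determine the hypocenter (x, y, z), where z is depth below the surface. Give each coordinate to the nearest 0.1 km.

Each station gives a sphere (x−x_i)² + (y−y_i)² + z² = d_i² (stations at z=0).
Subtracting the Site 1 sphere from Site 2 and Site 3: z² cancels, leaving linear equations in x and y:
252.4 x + 299.6 y = 16680.13
46.2 x + 437.0 y = 17957.49
Solving: x ≈ 19.793, y ≈ 39.000 km (keep extra digits for the depth step; rounded: 19.8, 39.0).
Then from the Site 1 sphere: z² = 187.52² − (x + 3.7)² − (y + 139.6)² with x = 19.793, y = 39.000, so z ≈ 52.095 ≈ 52.1 km.

x ≈ 19.8 km, y ≈ 39.0 km, depth ≈ 52.1 km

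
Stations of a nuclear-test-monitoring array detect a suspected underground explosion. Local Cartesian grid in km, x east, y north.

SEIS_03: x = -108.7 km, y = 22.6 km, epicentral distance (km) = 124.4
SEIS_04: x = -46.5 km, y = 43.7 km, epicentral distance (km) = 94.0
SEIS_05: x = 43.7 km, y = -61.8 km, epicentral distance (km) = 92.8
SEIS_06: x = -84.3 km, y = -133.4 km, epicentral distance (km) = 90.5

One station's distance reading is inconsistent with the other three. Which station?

Solve using three stations at a time. Using SEIS_04, SEIS_05, SEIS_06 (subtract circle equations pairwise → linear system) gives (x, y) ≈ (-48.4, -50.3).
Distances from that point to each station vs reported:
  SEIS_03: calculated 94.6 vs reported 124.4 → residual 29.8 km
  SEIS_04: calculated 94.0 vs reported 94.0 → residual 0.0 km
  SEIS_05: calculated 92.8 vs reported 92.8 → residual 0.0 km
  SEIS_06: calculated 90.5 vs reported 90.5 → residual 0.0 km
SEIS_04, SEIS_05, SEIS_06 are mutually consistent (residuals ≈ 0); SEIS_03 is off by 29.8 km.

SEIS_03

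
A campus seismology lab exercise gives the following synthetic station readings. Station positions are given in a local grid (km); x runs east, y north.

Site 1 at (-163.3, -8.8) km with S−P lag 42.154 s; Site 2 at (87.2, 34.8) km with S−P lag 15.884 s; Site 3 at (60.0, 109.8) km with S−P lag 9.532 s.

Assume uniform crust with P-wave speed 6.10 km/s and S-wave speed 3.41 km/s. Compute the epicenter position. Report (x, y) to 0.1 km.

119.5 km east, 153.3 km north

Distance from S−P lag: d = Δt · v_P v_S / (v_P − v_S) = Δt · (6.10·3.41)/(6.10−3.41) ≈ 7.7327·Δt.
So d_Site 1 = 325.96, d_Site 2 = 122.83, d_Site 3 = 73.71 km.
Circle about each station: (x + 163.3)² + (y + 8.8)² = 325.96²; (x − 87.2)² + (y − 34.8)² = 122.83²; (x − 60.0)² + (y − 109.8)² = 73.71².
Subtracting the Site 1 equation from the Site 2 and Site 3 equations removes the quadratic terms:
501.0 x + 87.2 y = 73233.26
446.6 x + 237.2 y = 89728.47
Solving the 2×2 system: x ≈ 119.5, y ≈ 153.3 km.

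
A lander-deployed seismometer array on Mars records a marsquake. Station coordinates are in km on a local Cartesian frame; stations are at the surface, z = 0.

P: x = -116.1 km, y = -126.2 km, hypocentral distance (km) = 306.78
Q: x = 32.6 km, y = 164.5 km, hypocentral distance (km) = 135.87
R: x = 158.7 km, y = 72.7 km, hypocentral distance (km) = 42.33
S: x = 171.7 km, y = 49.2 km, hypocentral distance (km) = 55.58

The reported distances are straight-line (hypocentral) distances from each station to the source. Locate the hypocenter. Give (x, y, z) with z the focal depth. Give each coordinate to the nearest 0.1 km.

x ≈ 122.8 km, y ≈ 65.1 km, depth ≈ 21.1 km

Each station gives a sphere (x−x_i)² + (y−y_i)² + z² = d_i² (stations at z=0).
Subtracting the P sphere from Q and R: z² cancels, leaving linear equations in x and y:
297.4 x + 581.4 y = 74370.67
549.6 x + 397.8 y = 93387.47
Solving: x ≈ 122.798, y ≈ 65.102 km (keep extra digits for the depth step; rounded: 122.8, 65.1).
Then from the P sphere: z² = 306.78² − (x + 116.1)² − (y + 126.2)² with x = 122.798, y = 65.102, so z ≈ 21.101 ≈ 21.1 km.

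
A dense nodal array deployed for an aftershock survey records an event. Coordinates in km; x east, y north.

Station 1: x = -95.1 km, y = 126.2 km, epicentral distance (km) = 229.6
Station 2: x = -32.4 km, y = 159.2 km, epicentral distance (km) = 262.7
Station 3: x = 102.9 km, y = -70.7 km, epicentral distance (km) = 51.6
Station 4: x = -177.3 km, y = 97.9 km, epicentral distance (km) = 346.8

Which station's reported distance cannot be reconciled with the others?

Solve using three stations at a time. Using Station 2, Station 3, Station 4 (subtract circle equations pairwise → linear system) gives (x, y) ≈ (142.1, -37.2).
Distances from that point to each station vs reported:
  Station 1: calculated 288.0 vs reported 229.6 → residual 58.4 km
  Station 2: calculated 262.7 vs reported 262.7 → residual 0.0 km
  Station 3: calculated 51.6 vs reported 51.6 → residual 0.0 km
  Station 4: calculated 346.8 vs reported 346.8 → residual 0.0 km
Station 2, Station 3, Station 4 are mutually consistent (residuals ≈ 0); Station 1 is off by 58.4 km.

Station 1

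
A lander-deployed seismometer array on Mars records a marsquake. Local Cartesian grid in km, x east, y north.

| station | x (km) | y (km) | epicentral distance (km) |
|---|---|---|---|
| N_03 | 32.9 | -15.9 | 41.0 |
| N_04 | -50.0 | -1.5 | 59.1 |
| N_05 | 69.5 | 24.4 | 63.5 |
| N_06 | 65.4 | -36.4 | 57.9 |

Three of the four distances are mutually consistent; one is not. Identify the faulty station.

N_06

Solve using three stations at a time. Using N_03, N_04, N_05 (subtract circle equations pairwise → linear system) gives (x, y) ≈ (6.6, 15.6).
Distances from that point to each station vs reported:
  N_03: calculated 41.0 vs reported 41.0 → residual 0.0 km
  N_04: calculated 59.1 vs reported 59.1 → residual 0.0 km
  N_05: calculated 63.5 vs reported 63.5 → residual 0.0 km
  N_06: calculated 78.5 vs reported 57.9 → residual 20.6 km
N_03, N_04, N_05 are mutually consistent (residuals ≈ 0); N_06 is off by 20.6 km.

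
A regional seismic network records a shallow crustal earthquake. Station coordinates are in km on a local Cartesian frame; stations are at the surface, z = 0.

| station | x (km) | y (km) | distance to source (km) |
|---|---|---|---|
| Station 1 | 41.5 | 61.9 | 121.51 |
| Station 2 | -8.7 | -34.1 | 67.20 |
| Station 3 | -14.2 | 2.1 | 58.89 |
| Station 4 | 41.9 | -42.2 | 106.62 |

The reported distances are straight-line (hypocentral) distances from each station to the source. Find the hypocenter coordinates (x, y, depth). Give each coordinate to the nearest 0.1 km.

x ≈ -46.1 km, y ≈ -6.8 km, depth ≈ 48.7 km

Each station gives a sphere (x−x_i)² + (y−y_i)² + z² = d_i² (stations at z=0).
Subtracting the Station 1 sphere from Station 2 and Station 3: z² cancels, leaving linear equations in x and y:
-100.4 x − 192.0 y = 5933.48
-111.4 x − 119.6 y = 5948.84
Solving: x ≈ -46.108, y ≈ -6.793 km (keep extra digits for the depth step; rounded: -46.1, -6.8).
Then from the Station 1 sphere: z² = 121.51² − (x − 41.5)² − (y − 61.9)² with x = -46.108, y = -6.793, so z ≈ 48.691 ≈ 48.7 km.
Check against Station 4 (with the unrounded solution): distance 106.63 ≈ 106.62 km. ✓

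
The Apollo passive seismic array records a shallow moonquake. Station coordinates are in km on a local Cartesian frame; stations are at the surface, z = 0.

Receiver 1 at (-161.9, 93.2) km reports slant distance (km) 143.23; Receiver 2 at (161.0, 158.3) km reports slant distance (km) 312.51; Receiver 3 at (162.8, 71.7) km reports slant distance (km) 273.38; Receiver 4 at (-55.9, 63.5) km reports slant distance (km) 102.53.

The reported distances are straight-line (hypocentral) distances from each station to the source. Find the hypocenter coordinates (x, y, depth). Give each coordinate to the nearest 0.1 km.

x ≈ -90.0 km, y ≈ -22.6 km, depth ≈ 44.0 km

Each station gives a sphere (x−x_i)² + (y−y_i)² + z² = d_i² (stations at z=0).
Subtracting the Receiver 1 sphere from Receiver 2 and Receiver 3: z² cancels, leaving linear equations in x and y:
645.8 x + 130.2 y = -61065.63
649.4 x − 43.0 y = -57474.91
Solving: x ≈ -90.001, y ≈ -22.602 km (keep extra digits for the depth step; rounded: -90.0, -22.6).
Then from the Receiver 1 sphere: z² = 143.23² − (x + 161.9)² − (y − 93.2)² with x = -90.001, y = -22.602, so z ≈ 43.992 ≈ 44.0 km.
Check against Receiver 4 (with the unrounded solution): distance 102.53 ≈ 102.53 km. ✓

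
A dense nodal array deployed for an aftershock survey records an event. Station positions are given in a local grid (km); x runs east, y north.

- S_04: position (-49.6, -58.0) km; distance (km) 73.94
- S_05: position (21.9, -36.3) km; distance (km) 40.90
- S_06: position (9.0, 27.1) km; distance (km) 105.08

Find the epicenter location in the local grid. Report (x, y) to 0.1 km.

x ≈ 21.8 km, y ≈ -77.2 km

Circle about each station: (x + 49.6)² + (y + 58.0)² = 73.94²; (x − 21.9)² + (y + 36.3)² = 40.90²; (x − 9.0)² + (y − 27.1)² = 105.08².
Subtracting pairs of circle equations eliminates x²+y² and gives linear equations (the radical axes):
143.0 x + 43.4 y = -232.55
117.2 x + 170.2 y = -10583.43
Solving the 2×2 system: x ≈ 21.8, y ≈ -77.2 km.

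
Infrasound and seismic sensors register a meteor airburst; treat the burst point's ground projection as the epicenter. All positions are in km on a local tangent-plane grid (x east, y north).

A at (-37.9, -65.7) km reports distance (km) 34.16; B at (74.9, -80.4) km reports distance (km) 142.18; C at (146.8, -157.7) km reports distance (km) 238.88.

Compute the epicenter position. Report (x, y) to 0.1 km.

Circle about each station: (x + 37.9)² + (y + 65.7)² = 34.16²; (x − 74.9)² + (y + 80.4)² = 142.18²; (x − 146.8)² + (y + 157.7)² = 238.88².
Subtracting the A equation from the B and C equations removes the quadratic terms:
225.6 x − 29.4 y = -12726.98
369.4 x − 184.0 y = -15230.12
Solving the 2×2 system: x ≈ -61.8, y ≈ -41.3 km.

x ≈ -61.8 km, y ≈ -41.3 km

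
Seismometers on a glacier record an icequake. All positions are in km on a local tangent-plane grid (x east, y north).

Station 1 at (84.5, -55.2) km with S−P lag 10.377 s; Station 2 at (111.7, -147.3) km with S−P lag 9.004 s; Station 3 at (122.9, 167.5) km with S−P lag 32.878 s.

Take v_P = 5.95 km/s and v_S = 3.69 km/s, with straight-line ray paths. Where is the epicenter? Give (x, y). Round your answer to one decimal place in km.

x ≈ 24.9 km, y ≈ -136.5 km

Distance from S−P lag: d = Δt · v_P v_S / (v_P − v_S) = Δt · (5.95·3.69)/(5.95−3.69) ≈ 9.7148·Δt.
So d_Station 1 = 100.81, d_Station 2 = 87.47, d_Station 3 = 319.40 km.
Circle about each station: (x − 84.5)² + (y + 55.2)² = 100.81²; (x − 111.7)² + (y + 147.3)² = 87.47²; (x − 122.9)² + (y − 167.5)² = 319.40².
Subtracting the Station 1 equation from the Station 2 and Station 3 equations removes the quadratic terms:
54.4 x − 184.2 y = 26498.55
76.8 x + 445.4 y = -58880.33
Solving the 2×2 system: x ≈ 24.9, y ≈ -136.5 km.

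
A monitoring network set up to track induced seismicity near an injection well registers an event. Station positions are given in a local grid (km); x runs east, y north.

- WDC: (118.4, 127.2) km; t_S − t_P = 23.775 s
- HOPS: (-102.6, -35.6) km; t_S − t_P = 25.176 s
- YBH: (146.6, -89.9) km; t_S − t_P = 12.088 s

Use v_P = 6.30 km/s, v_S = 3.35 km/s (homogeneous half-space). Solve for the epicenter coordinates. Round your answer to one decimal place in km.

x ≈ 77.5 km, y ≈ -37.9 km

Distance from S−P lag: d = Δt · v_P v_S / (v_P − v_S) = Δt · (6.30·3.35)/(6.30−3.35) ≈ 7.1542·Δt.
So d_WDC = 170.09, d_HOPS = 180.12, d_YBH = 86.48 km.
Circle about each station: (x − 118.4)² + (y − 127.2)² = 170.09²; (x + 102.6)² + (y + 35.6)² = 180.12²; (x − 146.6)² + (y + 89.9)² = 86.48².
Subtracting pairs of circle equations eliminates x²+y² and gives linear equations (the radical axes):
-442.0 x − 325.6 y = -21916.89
56.4 x − 434.2 y = 20826.99
Solving the 2×2 system: x ≈ 77.5, y ≈ -37.9 km.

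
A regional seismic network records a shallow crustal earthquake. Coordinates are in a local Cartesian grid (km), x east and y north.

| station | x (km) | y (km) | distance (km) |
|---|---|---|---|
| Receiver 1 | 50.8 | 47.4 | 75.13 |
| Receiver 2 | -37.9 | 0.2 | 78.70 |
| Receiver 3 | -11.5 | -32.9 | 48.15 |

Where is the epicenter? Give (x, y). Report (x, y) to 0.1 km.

36.2 km east, -26.3 km north

Circle about each station: (x − 50.8)² + (y − 47.4)² = 75.13²; (x + 37.9)² + (y − 0.2)² = 78.70²; (x + 11.5)² + (y + 32.9)² = 48.15².
Subtracting the Receiver 1 equation from the Receiver 2 and Receiver 3 equations removes the quadratic terms:
-177.4 x − 94.4 y = -3940.12
-124.6 x − 160.6 y = -286.65
Solving the 2×2 system: x ≈ 36.2, y ≈ -26.3 km.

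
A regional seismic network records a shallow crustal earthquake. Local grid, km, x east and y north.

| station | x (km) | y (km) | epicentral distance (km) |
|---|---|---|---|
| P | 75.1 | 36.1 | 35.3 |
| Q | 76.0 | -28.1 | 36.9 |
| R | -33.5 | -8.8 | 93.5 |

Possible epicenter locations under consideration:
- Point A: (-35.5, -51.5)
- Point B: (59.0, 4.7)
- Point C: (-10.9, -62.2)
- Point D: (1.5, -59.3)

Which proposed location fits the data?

Point B

For each candidate, compare |candidate − station| to the reported distance:
Point A: residuals P 105.8, Q 77.0, R 50.8 → max 105.8 km
Point B: residuals P 0.0, Q 0.0, R 0.0 → max 0.0 km
Point C: residuals P 95.3, Q 56.5, R 35.5 → max 95.3 km
Point D: residuals P 85.2, Q 43.9, R 32.1 → max 85.2 km
Only Point B has all residuals ≈ 0.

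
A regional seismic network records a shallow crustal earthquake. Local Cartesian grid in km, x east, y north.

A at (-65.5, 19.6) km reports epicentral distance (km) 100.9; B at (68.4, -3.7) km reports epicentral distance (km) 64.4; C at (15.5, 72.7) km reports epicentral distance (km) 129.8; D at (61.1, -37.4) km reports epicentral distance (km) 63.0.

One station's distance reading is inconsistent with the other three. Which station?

Solve using three stations at a time. Using A, C, D (subtract circle equations pairwise → linear system) gives (x, y) ≈ (1.0, -56.3).
Distances from that point to each station vs reported:
  A: calculated 100.9 vs reported 100.9 → residual 0.0 km
  B: calculated 85.5 vs reported 64.4 → residual 21.1 km
  C: calculated 129.8 vs reported 129.8 → residual 0.0 km
  D: calculated 63.0 vs reported 63.0 → residual 0.0 km
A, C, D are mutually consistent (residuals ≈ 0); B is off by 21.1 km.

B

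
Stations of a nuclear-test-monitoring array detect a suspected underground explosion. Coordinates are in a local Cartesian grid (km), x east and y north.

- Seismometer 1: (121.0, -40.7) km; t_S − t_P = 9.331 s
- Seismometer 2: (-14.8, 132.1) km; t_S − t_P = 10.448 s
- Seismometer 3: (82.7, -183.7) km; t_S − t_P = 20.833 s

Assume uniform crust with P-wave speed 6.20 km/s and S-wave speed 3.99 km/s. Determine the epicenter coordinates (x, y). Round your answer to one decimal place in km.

x ≈ 67.5 km, y ≈ 49.0 km

Distance from S−P lag: d = Δt · v_P v_S / (v_P − v_S) = Δt · (6.20·3.99)/(6.20−3.99) ≈ 11.1937·Δt.
So d_Seismometer 1 = 104.45, d_Seismometer 2 = 116.95, d_Seismometer 3 = 233.20 km.
Circle about each station: (x − 121.0)² + (y + 40.7)² = 104.45²; (x + 14.8)² + (y − 132.1)² = 116.95²; (x − 82.7)² + (y + 183.7)² = 233.20².
Subtracting the Seismometer 1 equation from the Seismometer 2 and Seismometer 3 equations removes the quadratic terms:
-271.6 x + 345.6 y = -1395.54
-76.6 x − 286.0 y = -19184.95
Solving the 2×2 system: x ≈ 67.5, y ≈ 49.0 km.
Check against Seismometer 1 (with the unrounded x, y): √((x − 121.0)²+(y + 40.7)²) = 104.45 ≈ 104.45 km. ✓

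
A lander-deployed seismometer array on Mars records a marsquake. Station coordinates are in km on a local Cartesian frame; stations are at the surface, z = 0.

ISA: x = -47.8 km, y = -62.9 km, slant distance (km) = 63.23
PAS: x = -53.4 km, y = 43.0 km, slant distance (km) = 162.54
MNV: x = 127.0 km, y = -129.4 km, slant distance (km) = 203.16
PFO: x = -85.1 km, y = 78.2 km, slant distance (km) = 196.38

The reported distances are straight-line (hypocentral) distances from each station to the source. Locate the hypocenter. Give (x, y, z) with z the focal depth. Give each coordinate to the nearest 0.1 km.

Each station gives a sphere (x−x_i)² + (y−y_i)² + z² = d_i² (stations at z=0).
Subtracting the ISA sphere from PAS and MNV: z² cancels, leaving linear equations in x and y:
-11.2 x + 211.8 y = -23961.91
349.6 x − 133.0 y = -10643.84
Solving: x ≈ -74.995, y ≈ -117.100 km (keep extra digits for the depth step; rounded: -75.0, -117.1).
Then from the ISA sphere: z² = 63.23² − (x + 47.8)² − (y + 62.9)² with x = -74.995, y = -117.100, so z ≈ 17.912 ≈ 17.9 km.

x ≈ -75.0 km, y ≈ -117.1 km, depth ≈ 17.9 km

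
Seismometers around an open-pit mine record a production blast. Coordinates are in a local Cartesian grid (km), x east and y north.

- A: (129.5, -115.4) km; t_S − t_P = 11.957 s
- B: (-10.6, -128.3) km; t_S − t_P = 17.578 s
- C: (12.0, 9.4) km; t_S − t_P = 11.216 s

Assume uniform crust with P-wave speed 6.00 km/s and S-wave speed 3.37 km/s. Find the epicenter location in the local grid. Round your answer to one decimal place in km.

x ≈ 86.4 km, y ≈ -34.2 km

Distance from S−P lag: d = Δt · v_P v_S / (v_P − v_S) = Δt · (6.00·3.37)/(6.00−3.37) ≈ 7.6882·Δt.
So d_A = 91.93, d_B = 135.14, d_C = 86.23 km.
Circle about each station: (x − 129.5)² + (y + 115.4)² = 91.93²; (x + 10.6)² + (y + 128.3)² = 135.14²; (x − 12.0)² + (y − 9.4)² = 86.23².
Subtracting pairs of circle equations eliminates x²+y² and gives linear equations (the radical axes):
-280.2 x − 25.8 y = -23325.85
-235.0 x + 249.6 y = -28839.54
Solving the 2×2 system: x ≈ 86.4, y ≈ -34.2 km.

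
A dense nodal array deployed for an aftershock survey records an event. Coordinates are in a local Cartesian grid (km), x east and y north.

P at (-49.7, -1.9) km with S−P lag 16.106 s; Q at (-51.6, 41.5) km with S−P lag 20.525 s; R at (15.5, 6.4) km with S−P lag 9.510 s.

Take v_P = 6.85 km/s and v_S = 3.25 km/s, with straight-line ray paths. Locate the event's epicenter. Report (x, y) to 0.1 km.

38.8 km east, -47.6 km north

Distance from S−P lag: d = Δt · v_P v_S / (v_P − v_S) = Δt · (6.85·3.25)/(6.85−3.25) ≈ 6.1840·Δt.
So d_P = 99.60, d_Q = 126.93, d_R = 58.81 km.
Circle about each station: (x + 49.7)² + (y + 1.9)² = 99.60²; (x + 51.6)² + (y − 41.5)² = 126.93²; (x − 15.5)² + (y − 6.4)² = 58.81².
Subtracting the P equation from the Q and R equations removes the quadratic terms:
-3.8 x + 86.8 y = -4279.95
130.4 x + 16.6 y = 4269.05
Solving the 2×2 system: x ≈ 38.8, y ≈ -47.6 km.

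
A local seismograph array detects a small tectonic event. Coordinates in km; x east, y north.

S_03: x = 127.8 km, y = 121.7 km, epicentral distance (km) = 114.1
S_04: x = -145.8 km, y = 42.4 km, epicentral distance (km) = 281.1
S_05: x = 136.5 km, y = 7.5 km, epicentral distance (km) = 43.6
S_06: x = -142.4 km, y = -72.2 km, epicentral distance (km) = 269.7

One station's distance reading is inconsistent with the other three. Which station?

Solve using three stations at a time. Using S_04, S_05, S_06 (subtract circle equations pairwise → linear system) gives (x, y) ≈ (124.6, -34.3).
Distances from that point to each station vs reported:
  S_03: calculated 156.1 vs reported 114.1 → residual 42.0 km
  S_04: calculated 281.1 vs reported 281.1 → residual 0.0 km
  S_05: calculated 43.5 vs reported 43.6 → residual 0.1 km
  S_06: calculated 269.7 vs reported 269.7 → residual 0.0 km
S_04, S_05, S_06 are mutually consistent (residuals ≈ 0); S_03 is off by 42.0 km.

S_03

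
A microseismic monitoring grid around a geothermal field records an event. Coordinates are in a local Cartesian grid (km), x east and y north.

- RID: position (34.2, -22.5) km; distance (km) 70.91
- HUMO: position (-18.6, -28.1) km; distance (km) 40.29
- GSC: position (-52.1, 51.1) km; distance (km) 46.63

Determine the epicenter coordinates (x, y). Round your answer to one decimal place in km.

x ≈ -28.3 km, y ≈ 11.0 km

Circle about each station: (x − 34.2)² + (y + 22.5)² = 70.91²; (x + 18.6)² + (y + 28.1)² = 40.29²; (x + 52.1)² + (y − 51.1)² = 46.63².
Subtracting the RID equation from the HUMO and GSC equations removes the quadratic terms:
-105.6 x − 11.2 y = 2864.62
-172.6 x + 147.2 y = 6503.60
Solving the 2×2 system: x ≈ -28.3, y ≈ 11.0 km.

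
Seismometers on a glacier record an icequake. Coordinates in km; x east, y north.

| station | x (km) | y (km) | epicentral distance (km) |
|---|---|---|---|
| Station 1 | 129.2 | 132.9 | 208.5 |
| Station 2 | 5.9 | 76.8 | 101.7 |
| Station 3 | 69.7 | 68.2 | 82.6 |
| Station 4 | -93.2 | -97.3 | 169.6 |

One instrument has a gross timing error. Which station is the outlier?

Station 1

Solve using three stations at a time. Using Station 2, Station 3, Station 4 (subtract circle equations pairwise → linear system) gives (x, y) ≈ (53.9, -12.9).
Distances from that point to each station vs reported:
  Station 1: calculated 164.1 vs reported 208.5 → residual 44.4 km
  Station 2: calculated 101.7 vs reported 101.7 → residual 0.0 km
  Station 3: calculated 82.6 vs reported 82.6 → residual 0.0 km
  Station 4: calculated 169.6 vs reported 169.6 → residual 0.0 km
Station 2, Station 3, Station 4 are mutually consistent (residuals ≈ 0); Station 1 is off by 44.4 km.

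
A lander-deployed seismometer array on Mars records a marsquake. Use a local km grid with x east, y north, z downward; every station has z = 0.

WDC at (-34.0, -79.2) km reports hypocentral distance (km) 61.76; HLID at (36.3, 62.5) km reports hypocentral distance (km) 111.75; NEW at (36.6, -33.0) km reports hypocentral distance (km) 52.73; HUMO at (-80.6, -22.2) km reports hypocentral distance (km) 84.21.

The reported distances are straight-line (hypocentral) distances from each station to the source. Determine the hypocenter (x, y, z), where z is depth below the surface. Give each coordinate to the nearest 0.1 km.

Each station gives a sphere (x−x_i)² + (y−y_i)² + z² = d_i² (stations at z=0).
Subtracting the WDC sphere from HLID and NEW: z² cancels, leaving linear equations in x and y:
140.6 x + 283.4 y = -10878.46
141.2 x + 92.4 y = -3966.24
Solving: x ≈ -4.398, y ≈ -36.204 km (keep extra digits for the depth step; rounded: -4.4, -36.2).
Then from the WDC sphere: z² = 61.76² − (x + 34.0)² − (y + 79.2)² with x = -4.398, y = -36.204, so z ≈ 33.006 ≈ 33.0 km.

x ≈ -4.4 km, y ≈ -36.2 km, depth ≈ 33.0 km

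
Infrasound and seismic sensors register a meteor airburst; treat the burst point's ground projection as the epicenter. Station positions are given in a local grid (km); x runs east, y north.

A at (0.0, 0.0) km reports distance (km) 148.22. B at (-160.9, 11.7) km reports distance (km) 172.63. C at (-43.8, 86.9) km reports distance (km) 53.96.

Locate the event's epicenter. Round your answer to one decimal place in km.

-46.3 km east, 140.8 km north

Circle about each station: x² + y² = 148.22²; (x + 160.9)² + (y − 11.7)² = 172.63²; (x + 43.8)² + (y − 86.9)² = 53.96².
Subtracting the A equation from the B and C equations removes the quadratic terms:
-321.8 x + 23.4 y = 18193.75
-87.6 x + 173.8 y = 28527.54
Solving the 2×2 system: x ≈ -46.3, y ≈ 140.8 km.
Check against A (with the unrounded x, y): √(x²+y²) = 148.22 ≈ 148.22 km. ✓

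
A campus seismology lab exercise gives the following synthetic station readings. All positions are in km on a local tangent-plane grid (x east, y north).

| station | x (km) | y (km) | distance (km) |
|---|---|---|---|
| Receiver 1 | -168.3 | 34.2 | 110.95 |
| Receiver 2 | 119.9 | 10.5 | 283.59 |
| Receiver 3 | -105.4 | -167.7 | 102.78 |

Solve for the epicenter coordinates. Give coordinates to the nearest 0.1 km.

Circle about each station: (x + 168.3)² + (y − 34.2)² = 110.95²; (x − 119.9)² + (y − 10.5)² = 283.59²; (x + 105.4)² + (y + 167.7)² = 102.78².
Subtracting pairs of circle equations eliminates x²+y² and gives linear equations (the radical axes):
576.4 x − 47.4 y = -83121.66
125.8 x − 403.8 y = 11484.09
Solving the 2×2 system: x ≈ -150.4, y ≈ -75.3 km.

(-150.4, -75.3)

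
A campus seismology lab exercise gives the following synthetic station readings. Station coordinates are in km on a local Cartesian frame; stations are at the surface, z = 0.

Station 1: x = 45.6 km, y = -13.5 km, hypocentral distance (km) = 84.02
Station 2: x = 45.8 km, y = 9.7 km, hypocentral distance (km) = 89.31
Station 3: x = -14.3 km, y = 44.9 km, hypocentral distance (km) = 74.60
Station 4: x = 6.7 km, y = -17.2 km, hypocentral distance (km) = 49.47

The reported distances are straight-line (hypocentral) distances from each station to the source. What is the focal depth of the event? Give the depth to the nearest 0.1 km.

Each station gives a sphere (x−x_i)² + (y−y_i)² + z² = d_i² (stations at z=0).
Subtracting the Station 1 sphere from Station 2 and Station 3: z² cancels, leaving linear equations in x and y:
0.4 x + 46.4 y = -986.80
-119.8 x + 116.8 y = 1453.09
Solving: x ≈ -32.590, y ≈ -20.986 km (keep extra digits for the depth step; rounded: -32.6, -21.0).
Then from the Station 1 sphere: z² = 84.02² − (x − 45.6)² − (y + 13.5)² with x = -32.590, y = -20.986, so z ≈ 29.827 ≈ 29.8 km.

z ≈ 29.8 km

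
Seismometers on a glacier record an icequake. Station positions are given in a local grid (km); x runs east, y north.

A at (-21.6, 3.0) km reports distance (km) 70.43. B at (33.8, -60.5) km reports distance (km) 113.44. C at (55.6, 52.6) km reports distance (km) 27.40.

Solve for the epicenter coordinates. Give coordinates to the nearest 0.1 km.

x ≈ 28.2 km, y ≈ 52.8 km

Circle about each station: (x + 21.6)² + (y − 3.0)² = 70.43²; (x − 33.8)² + (y + 60.5)² = 113.44²; (x − 55.6)² + (y − 52.6)² = 27.40².
Subtracting the A equation from the B and C equations removes the quadratic terms:
110.8 x − 127.0 y = -3581.12
154.4 x + 99.2 y = 9592.18
Solving the 2×2 system: x ≈ 28.2, y ≈ 52.8 km.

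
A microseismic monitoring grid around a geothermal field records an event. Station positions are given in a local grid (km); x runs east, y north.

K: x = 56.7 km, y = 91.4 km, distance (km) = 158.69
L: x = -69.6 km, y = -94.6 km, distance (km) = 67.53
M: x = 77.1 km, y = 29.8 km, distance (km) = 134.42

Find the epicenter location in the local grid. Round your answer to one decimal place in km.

x ≈ -41.7 km, y ≈ -33.1 km

Circle about each station: (x − 56.7)² + (y − 91.4)² = 158.69²; (x + 69.6)² + (y + 94.6)² = 67.53²; (x − 77.1)² + (y − 29.8)² = 134.42².
Subtracting pairs of circle equations eliminates x²+y² and gives linear equations (the radical axes):
-252.6 x − 372.0 y = 22846.69
40.8 x − 123.2 y = 2377.38
Solving the 2×2 system: x ≈ -41.7, y ≈ -33.1 km.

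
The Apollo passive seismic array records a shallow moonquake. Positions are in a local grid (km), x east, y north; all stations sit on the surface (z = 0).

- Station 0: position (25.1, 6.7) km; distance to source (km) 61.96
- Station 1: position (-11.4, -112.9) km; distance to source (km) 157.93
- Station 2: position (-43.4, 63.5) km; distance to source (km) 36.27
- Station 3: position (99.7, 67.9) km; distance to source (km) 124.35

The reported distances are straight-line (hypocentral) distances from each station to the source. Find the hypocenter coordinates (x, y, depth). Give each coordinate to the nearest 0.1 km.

x ≈ -20.6 km, y ≈ 43.5 km, depth ≈ 19.9 km

Each station gives a sphere (x−x_i)² + (y−y_i)² + z² = d_i² (stations at z=0).
Subtracting the Station 0 sphere from Station 1 and Station 2: z² cancels, leaving linear equations in x and y:
-73.0 x − 239.2 y = -8901.37
-137.0 x + 113.6 y = 7764.44
Solving: x ≈ -20.604, y ≈ 43.501 km (keep extra digits for the depth step; rounded: -20.6, 43.5).
Then from the Station 0 sphere: z² = 61.96² − (x − 25.1)² − (y − 6.7)² with x = -20.604, y = 43.501, so z ≈ 19.897 ≈ 19.9 km.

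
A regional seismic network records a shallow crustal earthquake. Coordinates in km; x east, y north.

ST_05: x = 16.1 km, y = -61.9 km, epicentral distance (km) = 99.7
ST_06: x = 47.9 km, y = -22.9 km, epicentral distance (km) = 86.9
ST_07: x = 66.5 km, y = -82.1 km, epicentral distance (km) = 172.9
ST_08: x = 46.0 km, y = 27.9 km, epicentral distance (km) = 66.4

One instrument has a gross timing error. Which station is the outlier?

Solve using three stations at a time. Using ST_05, ST_06, ST_08 (subtract circle equations pairwise → linear system) gives (x, y) ≈ (-20.4, 30.9).
Distances from that point to each station vs reported:
  ST_05: calculated 99.7 vs reported 99.7 → residual 0.0 km
  ST_06: calculated 86.9 vs reported 86.9 → residual 0.0 km
  ST_07: calculated 142.5 vs reported 172.9 → residual 30.4 km
  ST_08: calculated 66.4 vs reported 66.4 → residual 0.0 km
ST_05, ST_06, ST_08 are mutually consistent (residuals ≈ 0); ST_07 is off by 30.4 km.

ST_07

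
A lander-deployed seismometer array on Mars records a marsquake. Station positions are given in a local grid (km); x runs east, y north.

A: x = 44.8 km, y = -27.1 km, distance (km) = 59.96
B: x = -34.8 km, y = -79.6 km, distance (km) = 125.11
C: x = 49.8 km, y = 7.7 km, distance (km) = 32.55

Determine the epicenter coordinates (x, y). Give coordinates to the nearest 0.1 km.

Circle about each station: (x − 44.8)² + (y + 27.1)² = 59.96²; (x + 34.8)² + (y + 79.6)² = 125.11²; (x − 49.8)² + (y − 7.7)² = 32.55².
Subtracting pairs of circle equations eliminates x²+y² and gives linear equations (the radical axes):
-159.2 x − 105.0 y = -7251.56
10.0 x + 69.6 y = 2333.58
Solving the 2×2 system: x ≈ 25.9, y ≈ 29.8 km.

(25.9, 29.8)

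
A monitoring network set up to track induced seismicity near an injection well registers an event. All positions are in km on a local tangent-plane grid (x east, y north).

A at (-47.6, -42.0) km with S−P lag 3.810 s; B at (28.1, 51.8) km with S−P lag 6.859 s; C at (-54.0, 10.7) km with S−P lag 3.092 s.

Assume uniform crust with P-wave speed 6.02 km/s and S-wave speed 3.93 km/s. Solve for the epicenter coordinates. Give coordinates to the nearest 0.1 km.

-23.4 km east, -6.3 km north

Distance from S−P lag: d = Δt · v_P v_S / (v_P − v_S) = Δt · (6.02·3.93)/(6.02−3.93) ≈ 11.3199·Δt.
So d_A = 43.13, d_B = 77.64, d_C = 35.00 km.
Circle about each station: (x + 47.6)² + (y + 42.0)² = 43.13²; (x − 28.1)² + (y − 51.8)² = 77.64²; (x + 54.0)² + (y − 10.7)² = 35.00².
Subtracting pairs of circle equations eliminates x²+y² and gives linear equations (the radical axes):
151.4 x + 187.6 y = -4724.68
-12.8 x + 105.4 y = -364.07
Solving the 2×2 system: x ≈ -23.4, y ≈ -6.3 km.
Check against A (with the unrounded x, y): √((x + 47.6)²+(y + 42.0)²) = 43.13 ≈ 43.13 km. ✓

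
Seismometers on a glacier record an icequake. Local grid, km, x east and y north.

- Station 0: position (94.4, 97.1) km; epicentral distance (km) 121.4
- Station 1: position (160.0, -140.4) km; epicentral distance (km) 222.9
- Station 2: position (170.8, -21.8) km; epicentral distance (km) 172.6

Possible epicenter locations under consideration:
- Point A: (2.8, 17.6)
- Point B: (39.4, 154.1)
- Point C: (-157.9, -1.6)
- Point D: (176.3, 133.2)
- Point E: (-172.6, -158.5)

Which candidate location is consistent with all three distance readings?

For each candidate, compare |candidate − station| to the reported distance:
Point A: residuals Station 0 0.1, Station 1 0.0, Station 2 0.0 → max 0.1 km
Point B: residuals Station 0 42.2, Station 1 95.3, Station 2 47.0 → max 95.3 km
Point C: residuals Station 0 149.5, Station 1 124.0, Station 2 156.7 → max 156.7 km
Point D: residuals Station 0 31.9, Station 1 51.2, Station 2 17.5 → max 51.2 km
Point E: residuals Station 0 248.2, Station 1 110.2, Station 2 197.0 → max 248.2 km
Only Point A has all residuals ≈ 0.

Point A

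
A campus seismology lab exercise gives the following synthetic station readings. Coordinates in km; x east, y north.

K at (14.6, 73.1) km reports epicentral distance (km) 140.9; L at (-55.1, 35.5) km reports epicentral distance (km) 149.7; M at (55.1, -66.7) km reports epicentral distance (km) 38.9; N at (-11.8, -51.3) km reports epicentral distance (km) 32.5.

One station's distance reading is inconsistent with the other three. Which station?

Solve using three stations at a time. Using K, M, N (subtract circle equations pairwise → linear system) gives (x, y) ≈ (16.2, -67.8).
Distances from that point to each station vs reported:
  K: calculated 140.9 vs reported 140.9 → residual 0.0 km
  L: calculated 125.5 vs reported 149.7 → residual 24.2 km
  M: calculated 38.9 vs reported 38.9 → residual 0.0 km
  N: calculated 32.5 vs reported 32.5 → residual 0.0 km
K, M, N are mutually consistent (residuals ≈ 0); L is off by 24.2 km.

L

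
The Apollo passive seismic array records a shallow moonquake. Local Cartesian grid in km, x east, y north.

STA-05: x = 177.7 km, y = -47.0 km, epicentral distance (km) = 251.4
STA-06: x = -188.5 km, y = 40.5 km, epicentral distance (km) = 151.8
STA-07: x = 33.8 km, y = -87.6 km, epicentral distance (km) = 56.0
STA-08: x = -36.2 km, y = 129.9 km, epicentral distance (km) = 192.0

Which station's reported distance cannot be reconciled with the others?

Solve using three stations at a time. Using STA-05, STA-06, STA-08 (subtract circle equations pairwise → linear system) gives (x, y) ≈ (-73.4, -58.4).
Distances from that point to each station vs reported:
  STA-05: calculated 251.4 vs reported 251.4 → residual 0.0 km
  STA-06: calculated 151.8 vs reported 151.8 → residual 0.0 km
  STA-07: calculated 111.1 vs reported 56.0 → residual 55.1 km
  STA-08: calculated 192.0 vs reported 192.0 → residual 0.0 km
STA-05, STA-06, STA-08 are mutually consistent (residuals ≈ 0); STA-07 is off by 55.1 km.

STA-07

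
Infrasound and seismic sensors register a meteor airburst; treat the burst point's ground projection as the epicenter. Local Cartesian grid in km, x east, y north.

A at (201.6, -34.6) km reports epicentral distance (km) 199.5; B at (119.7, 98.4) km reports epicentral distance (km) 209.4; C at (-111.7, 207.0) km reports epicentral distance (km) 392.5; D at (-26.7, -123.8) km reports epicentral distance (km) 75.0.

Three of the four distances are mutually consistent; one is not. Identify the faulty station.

B

Solve using three stations at a time. Using A, C, D (subtract circle equations pairwise → linear system) gives (x, y) ≈ (41.9, -154.2).
Distances from that point to each station vs reported:
  A: calculated 199.5 vs reported 199.5 → residual 0.0 km
  B: calculated 264.3 vs reported 209.4 → residual 54.9 km
  C: calculated 392.5 vs reported 392.5 → residual 0.0 km
  D: calculated 75.0 vs reported 75.0 → residual 0.0 km
A, C, D are mutually consistent (residuals ≈ 0); B is off by 54.9 km.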